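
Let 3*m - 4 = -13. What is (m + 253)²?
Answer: 62500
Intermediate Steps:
m = -3 (m = 4/3 + (⅓)*(-13) = 4/3 - 13/3 = -3)
(m + 253)² = (-3 + 253)² = 250² = 62500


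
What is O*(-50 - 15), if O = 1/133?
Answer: -65/133 ≈ -0.48872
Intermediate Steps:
O = 1/133 ≈ 0.0075188
O*(-50 - 15) = (-50 - 15)/133 = (1/133)*(-65) = -65/133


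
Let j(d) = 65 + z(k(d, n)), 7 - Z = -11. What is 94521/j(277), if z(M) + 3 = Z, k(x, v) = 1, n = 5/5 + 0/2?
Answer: 94521/80 ≈ 1181.5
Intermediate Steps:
n = 1 (n = 5*(⅕) + 0*(½) = 1 + 0 = 1)
Z = 18 (Z = 7 - 1*(-11) = 7 + 11 = 18)
z(M) = 15 (z(M) = -3 + 18 = 15)
j(d) = 80 (j(d) = 65 + 15 = 80)
94521/j(277) = 94521/80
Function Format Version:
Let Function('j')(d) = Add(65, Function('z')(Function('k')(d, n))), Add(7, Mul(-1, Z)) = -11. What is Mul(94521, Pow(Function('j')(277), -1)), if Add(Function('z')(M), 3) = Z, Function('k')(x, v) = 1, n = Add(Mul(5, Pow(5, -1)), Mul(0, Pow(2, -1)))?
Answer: Rational(94521, 80) ≈ 1181.5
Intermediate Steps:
n = 1 (n = Add(Mul(5, Rational(1, 5)), Mul(0, Rational(1, 2))) = Add(1, 0) = 1)
Z = 18 (Z = Add(7, Mul(-1, -11)) = Add(7, 11) = 18)
Function('z')(M) = 15 (Function('z')(M) = Add(-3, 18) = 15)
Function('j')(d) = 80 (Function('j')(d) = Add(65, 15) = 80)
Mul(94521, Pow(Function('j')(277), -1)) = Mul(94521, Pow(80, -1)) = Mul(94521, Rational(1, 80)) = Rational(94521, 80)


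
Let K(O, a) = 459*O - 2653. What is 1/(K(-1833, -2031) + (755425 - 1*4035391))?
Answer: -1/4123966 ≈ -2.4248e-7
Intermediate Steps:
K(O, a) = -2653 + 459*O
1/(K(-1833, -2031) + (755425 - 1*4035391)) = 1/((-2653 + 459*(-1833)) + (755425 - 1*4035391)) = 1/((-2653 - 841347) + (755425 - 4035391)) = 1/(-844000 - 3279966) = 1/(-4123966) = -1/4123966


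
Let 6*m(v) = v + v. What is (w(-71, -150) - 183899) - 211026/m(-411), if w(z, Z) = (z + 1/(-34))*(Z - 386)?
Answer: -336044189/2329 ≈ -1.4429e+5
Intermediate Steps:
w(z, Z) = (-386 + Z)*(-1/34 + z) (w(z, Z) = (z - 1/34)*(-386 + Z) = (-1/34 + z)*(-386 + Z) = (-386 + Z)*(-1/34 + z))
m(v) = v/3 (m(v) = (v + v)/6 = (2*v)/6 = v/3)
(w(-71, -150) - 183899) - 211026/m(-411) = ((193/17 - 386*(-71) - 1/34*(-150) - 150*(-71)) - 183899) - 211026/((⅓)*(-411)) = ((193/17 + 27406 + 75/17 + 10650) - 183899) - 211026/(-137) = (647220/17 - 183899) - 211026*(-1/137) = -2479063/17 + 211026/137 = -336044189/2329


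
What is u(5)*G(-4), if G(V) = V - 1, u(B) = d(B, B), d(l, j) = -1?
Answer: 5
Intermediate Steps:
u(B) = -1
G(V) = -1 + V
u(5)*G(-4) = -(-1 - 4) = -1*(-5) = 5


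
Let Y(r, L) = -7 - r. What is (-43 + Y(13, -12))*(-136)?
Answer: 8568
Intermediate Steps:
(-43 + Y(13, -12))*(-136) = (-43 + (-7 - 1*13))*(-136) = (-43 + (-7 - 13))*(-136) = (-43 - 20)*(-136) = -63*(-136) = 8568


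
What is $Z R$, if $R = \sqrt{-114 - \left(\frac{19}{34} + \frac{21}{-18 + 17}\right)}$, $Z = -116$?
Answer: $- \frac{58 i \sqrt{108154}}{17} \approx - 1122.0 i$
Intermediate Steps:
$R = \frac{i \sqrt{108154}}{34}$ ($R = \sqrt{-114 + \left(19 \left(- \frac{1}{34}\right) - \frac{21}{-1}\right)} = \sqrt{-114 - - \frac{695}{34}} = \sqrt{-114 + \left(- \frac{19}{34} + 21\right)} = \sqrt{-114 + \frac{695}{34}} = \sqrt{- \frac{3181}{34}} = \frac{i \sqrt{108154}}{34} \approx 9.6726 i$)
$Z R = - 116 \frac{i \sqrt{108154}}{34} = - \frac{58 i \sqrt{108154}}{17}$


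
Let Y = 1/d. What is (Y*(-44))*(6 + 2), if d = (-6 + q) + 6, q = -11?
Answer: 32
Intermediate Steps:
d = -11 (d = (-6 - 11) + 6 = -17 + 6 = -11)
Y = -1/11 (Y = 1/(-11) = -1/11 ≈ -0.090909)
(Y*(-44))*(6 + 2) = (-1/11*(-44))*(6 + 2) = 4*8 = 32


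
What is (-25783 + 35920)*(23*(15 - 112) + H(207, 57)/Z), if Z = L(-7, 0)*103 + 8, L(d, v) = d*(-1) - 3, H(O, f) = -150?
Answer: -316669743/14 ≈ -2.2619e+7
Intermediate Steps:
L(d, v) = -3 - d (L(d, v) = -d - 3 = -3 - d)
Z = 420 (Z = (-3 - 1*(-7))*103 + 8 = (-3 + 7)*103 + 8 = 4*103 + 8 = 412 + 8 = 420)
(-25783 + 35920)*(23*(15 - 112) + H(207, 57)/Z) = (-25783 + 35920)*(23*(15 - 112) - 150/420) = 10137*(23*(-97) - 150*1/420) = 10137*(-2231 - 5/14) = 10137*(-31239/14) = -316669743/14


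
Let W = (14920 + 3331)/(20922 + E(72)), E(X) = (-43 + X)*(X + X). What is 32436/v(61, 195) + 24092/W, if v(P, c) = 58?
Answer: 17831164182/529279 ≈ 33690.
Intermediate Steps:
E(X) = 2*X*(-43 + X) (E(X) = (-43 + X)*(2*X) = 2*X*(-43 + X))
W = 18251/25098 (W = (14920 + 3331)/(20922 + 2*72*(-43 + 72)) = 18251/(20922 + 2*72*29) = 18251/(20922 + 4176) = 18251/25098 ≈ 0.72719)
32436/v(61, 195) + 24092/W = 32436/58 + 24092/(18251/25098) = 32436*(1/58) + 24092*(25098/18251) = 16218/29 + 604661016/18251 = 17831164182/529279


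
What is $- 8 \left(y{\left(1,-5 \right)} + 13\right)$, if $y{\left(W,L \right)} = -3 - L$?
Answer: $-120$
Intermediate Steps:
$- 8 \left(y{\left(1,-5 \right)} + 13\right) = - 8 \left(\left(-3 - -5\right) + 13\right) = - 8 \left(\left(-3 + 5\right) + 13\right) = - 8 \left(2 + 13\right) = \left(-8\right) 15 = -120$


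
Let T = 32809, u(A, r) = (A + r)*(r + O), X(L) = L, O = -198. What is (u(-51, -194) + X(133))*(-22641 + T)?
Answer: 977887064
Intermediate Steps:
u(A, r) = (-198 + r)*(A + r) (u(A, r) = (A + r)*(r - 198) = (A + r)*(-198 + r) = (-198 + r)*(A + r))
(u(-51, -194) + X(133))*(-22641 + T) = (((-194)² - 198*(-51) - 198*(-194) - 51*(-194)) + 133)*(-22641 + 32809) = ((37636 + 10098 + 38412 + 9894) + 133)*10168 = (96040 + 133)*10168 = 96173*10168 = 977887064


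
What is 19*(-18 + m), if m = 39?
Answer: 399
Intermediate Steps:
19*(-18 + m) = 19*(-18 + 39) = 19*21 = 399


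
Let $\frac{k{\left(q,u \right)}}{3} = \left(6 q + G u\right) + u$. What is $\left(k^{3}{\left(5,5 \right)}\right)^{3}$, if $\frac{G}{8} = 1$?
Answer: $1477891880035400390625$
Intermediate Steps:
$G = 8$ ($G = 8 \cdot 1 = 8$)
$k{\left(q,u \right)} = 18 q + 27 u$ ($k{\left(q,u \right)} = 3 \left(\left(6 q + 8 u\right) + u\right) = 3 \left(6 q + 9 u\right) = 18 q + 27 u$)
$\left(k^{3}{\left(5,5 \right)}\right)^{3} = \left(\left(18 \cdot 5 + 27 \cdot 5\right)^{3}\right)^{3} = \left(\left(90 + 135\right)^{3}\right)^{3} = \left(225^{3}\right)^{3} = 11390625^{3} = 1477891880035400390625$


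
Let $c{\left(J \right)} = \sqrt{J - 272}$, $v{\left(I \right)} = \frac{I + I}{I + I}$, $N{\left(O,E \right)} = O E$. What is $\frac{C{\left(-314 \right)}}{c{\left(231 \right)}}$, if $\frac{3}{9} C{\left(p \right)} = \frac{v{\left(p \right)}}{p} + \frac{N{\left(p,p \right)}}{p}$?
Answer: $\frac{295791 i \sqrt{41}}{12874} \approx 147.12 i$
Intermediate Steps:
$N{\left(O,E \right)} = E O$
$v{\left(I \right)} = 1$ ($v{\left(I \right)} = \frac{2 I}{2 I} = 2 I \frac{1}{2 I} = 1$)
$c{\left(J \right)} = \sqrt{-272 + J}$
$C{\left(p \right)} = 3 p + \frac{3}{p}$ ($C{\left(p \right)} = 3 \left(1 \frac{1}{p} + \frac{p p}{p}\right) = 3 \left(\frac{1}{p} + \frac{p^{2}}{p}\right) = 3 \left(\frac{1}{p} + p\right) = 3 \left(p + \frac{1}{p}\right) = 3 p + \frac{3}{p}$)
$\frac{C{\left(-314 \right)}}{c{\left(231 \right)}} = \frac{3 \left(-314\right) + \frac{3}{-314}}{\sqrt{-272 + 231}} = \frac{-942 + 3 \left(- \frac{1}{314}\right)}{\sqrt{-41}} = \frac{-942 - \frac{3}{314}}{i \sqrt{41}} = - \frac{295791 \left(- \frac{i \sqrt{41}}{41}\right)}{314} = \frac{295791 i \sqrt{41}}{12874}$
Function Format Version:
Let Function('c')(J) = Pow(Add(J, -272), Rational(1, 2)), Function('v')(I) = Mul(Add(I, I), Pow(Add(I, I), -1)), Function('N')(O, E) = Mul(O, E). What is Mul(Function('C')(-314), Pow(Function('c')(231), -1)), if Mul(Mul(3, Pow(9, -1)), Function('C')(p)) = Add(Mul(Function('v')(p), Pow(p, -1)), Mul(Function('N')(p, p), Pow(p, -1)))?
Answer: Mul(Rational(295791, 12874), I, Pow(41, Rational(1, 2))) ≈ Mul(147.12, I)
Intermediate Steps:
Function('N')(O, E) = Mul(E, O)
Function('v')(I) = 1 (Function('v')(I) = Mul(Mul(2, I), Pow(Mul(2, I), -1)) = Mul(Mul(2, I), Mul(Rational(1, 2), Pow(I, -1))) = 1)
Function('c')(J) = Pow(Add(-272, J), Rational(1, 2))
Function('C')(p) = Add(Mul(3, p), Mul(3, Pow(p, -1))) (Function('C')(p) = Mul(3, Add(Mul(1, Pow(p, -1)), Mul(Mul(p, p), Pow(p, -1)))) = Mul(3, Add(Pow(p, -1), Mul(Pow(p, 2), Pow(p, -1)))) = Mul(3, Add(Pow(p, -1), p)) = Mul(3, Add(p, Pow(p, -1))) = Add(Mul(3, p), Mul(3, Pow(p, -1))))
Mul(Function('C')(-314), Pow(Function('c')(231), -1)) = Mul(Add(Mul(3, -314), Mul(3, Pow(-314, -1))), Pow(Pow(Add(-272, 231), Rational(1, 2)), -1)) = Mul(Add(-942, Mul(3, Rational(-1, 314))), Pow(Pow(-41, Rational(1, 2)), -1)) = Mul(Add(-942, Rational(-3, 314)), Pow(Mul(I, Pow(41, Rational(1, 2))), -1)) = Mul(Rational(-295791, 314), Mul(Rational(-1, 41), I, Pow(41, Rational(1, 2)))) = Mul(Rational(295791, 12874), I, Pow(41, Rational(1, 2)))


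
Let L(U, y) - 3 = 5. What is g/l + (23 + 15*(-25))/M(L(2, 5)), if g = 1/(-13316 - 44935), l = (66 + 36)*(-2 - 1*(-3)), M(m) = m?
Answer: -261430489/5941602 ≈ -44.000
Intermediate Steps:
L(U, y) = 8 (L(U, y) = 3 + 5 = 8)
l = 102 (l = 102*(-2 + 3) = 102*1 = 102)
g = -1/58251 (g = 1/(-58251) = -1/58251 ≈ -1.7167e-5)
g/l + (23 + 15*(-25))/M(L(2, 5)) = -1/58251/102 + (23 + 15*(-25))/8 = -1/58251*1/102 + (23 - 375)*(1/8) = -1/5941602 - 352*1/8 = -1/5941602 - 44 = -261430489/5941602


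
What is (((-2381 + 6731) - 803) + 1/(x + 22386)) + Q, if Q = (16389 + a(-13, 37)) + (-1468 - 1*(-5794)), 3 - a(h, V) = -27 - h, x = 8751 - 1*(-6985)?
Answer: 925564039/38122 ≈ 24279.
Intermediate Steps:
x = 15736 (x = 8751 + 6985 = 15736)
a(h, V) = 30 + h (a(h, V) = 3 - (-27 - h) = 3 + (27 + h) = 30 + h)
Q = 20732 (Q = (16389 + (30 - 13)) + (-1468 - 1*(-5794)) = (16389 + 17) + (-1468 + 5794) = 16406 + 4326 = 20732)
(((-2381 + 6731) - 803) + 1/(x + 22386)) + Q = (((-2381 + 6731) - 803) + 1/(15736 + 22386)) + 20732 = ((4350 - 803) + 1/38122) + 20732 = (3547 + 1/38122) + 20732 = 135218735/38122 + 20732 = 925564039/38122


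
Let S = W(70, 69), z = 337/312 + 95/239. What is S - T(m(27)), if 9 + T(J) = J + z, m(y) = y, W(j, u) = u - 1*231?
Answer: -13532423/74568 ≈ -181.48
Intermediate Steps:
W(j, u) = -231 + u (W(j, u) = u - 231 = -231 + u)
z = 110183/74568 (z = 337*(1/312) + 95*(1/239) = 337/312 + 95/239 = 110183/74568 ≈ 1.4776)
S = -162 (S = -231 + 69 = -162)
T(J) = -560929/74568 + J (T(J) = -9 + (J + 110183/74568) = -9 + (110183/74568 + J) = -560929/74568 + J)
S - T(m(27)) = -162 - (-560929/74568 + 27) = -162 - 1*1452407/74568 = -162 - 1452407/74568 = -13532423/74568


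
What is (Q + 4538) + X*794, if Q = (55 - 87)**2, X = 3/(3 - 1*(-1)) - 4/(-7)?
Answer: 92557/14 ≈ 6611.2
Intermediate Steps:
X = 37/28 (X = 3/(3 + 1) - 4*(-1/7) = 3/4 + 4/7 = 37/28 ≈ 1.3214)
Q = 1024 (Q = (-32)**2 = 1024)
(Q + 4538) + X*794 = (1024 + 4538) + (37/28)*794 = 5562 + 14689/14 = 92557/14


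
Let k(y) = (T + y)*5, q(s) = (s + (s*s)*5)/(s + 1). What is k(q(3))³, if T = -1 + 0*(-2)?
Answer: 166375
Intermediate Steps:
T = -1 (T = -1 + 0 = -1)
q(s) = (s + 5*s²)/(1 + s) (q(s) = (s + s²*5)/(1 + s) = (s + 5*s²)/(1 + s))
k(y) = -5 + 5*y (k(y) = (-1 + y)*5 = -5 + 5*y)
k(q(3))³ = (-5 + 5*(3*(1 + 5*3)/(1 + 3)))³ = (-5 + 5*(3*(1 + 15)/4))³ = (-5 + 5*(3*(¼)*16))³ = (-5 + 5*12)³ = (-5 + 60)³ = 55³ = 166375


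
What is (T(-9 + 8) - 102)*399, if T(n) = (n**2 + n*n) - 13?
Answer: -45087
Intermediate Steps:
T(n) = -13 + 2*n**2 (T(n) = (n**2 + n**2) - 13 = 2*n**2 - 13 = -13 + 2*n**2)
(T(-9 + 8) - 102)*399 = ((-13 + 2*(-9 + 8)**2) - 102)*399 = ((-13 + 2*(-1)**2) - 102)*399 = ((-13 + 2*1) - 102)*399 = ((-13 + 2) - 102)*399 = (-11 - 102)*399 = -113*399 = -45087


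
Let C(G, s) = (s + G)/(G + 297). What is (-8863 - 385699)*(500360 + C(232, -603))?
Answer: -104436643004778/529 ≈ -1.9742e+11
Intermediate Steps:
C(G, s) = (G + s)/(297 + G)
(-8863 - 385699)*(500360 + C(232, -603)) = (-8863 - 385699)*(500360 + (232 - 603)/(297 + 232)) = -394562*(500360 - 371/529) = -394562*264690069/529 = -104436643004778/529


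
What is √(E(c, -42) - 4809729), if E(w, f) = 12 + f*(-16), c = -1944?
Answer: I*√4809045 ≈ 2193.0*I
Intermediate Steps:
E(w, f) = 12 - 16*f
√(E(c, -42) - 4809729) = √((12 - 16*(-42)) - 4809729) = √((12 + 672) - 4809729) = √(684 - 4809729) = √(-4809045) = I*√4809045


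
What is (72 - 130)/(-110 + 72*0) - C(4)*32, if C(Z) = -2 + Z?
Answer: -3491/55 ≈ -63.473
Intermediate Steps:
(72 - 130)/(-110 + 72*0) - C(4)*32 = (72 - 130)/(-110 + 72*0) - (-2 + 4)*32 = -58/(-110 + 0) - 2*32 = -58/(-110) - 1*64 = -58*(-1/110) - 64 = 29/55 - 64 = -3491/55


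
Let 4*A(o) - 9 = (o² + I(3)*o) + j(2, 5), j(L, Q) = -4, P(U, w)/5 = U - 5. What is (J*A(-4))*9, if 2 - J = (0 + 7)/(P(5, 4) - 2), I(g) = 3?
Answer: 891/8 ≈ 111.38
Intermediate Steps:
P(U, w) = -25 + 5*U (P(U, w) = 5*(U - 5) = 5*(-5 + U) = -25 + 5*U)
J = 11/2 (J = 2 - (0 + 7)/((-25 + 5*5) - 2) = 2 - 7/((-25 + 25) - 2) = 2 - 7/(0 - 2) = 2 - 7/(-2) = 2 - 7*(-1)/2 = 2 - 1*(-7/2) = 2 + 7/2 = 11/2 ≈ 5.5000)
A(o) = 5/4 + o²/4 + 3*o/4 (A(o) = 9/4 + ((o² + 3*o) - 4)/4 = 9/4 + (-4 + o² + 3*o)/4 = 9/4 + (-1 + o²/4 + 3*o/4) = 5/4 + o²/4 + 3*o/4)
(J*A(-4))*9 = (11*(5/4 + (¼)*(-4)² + (¾)*(-4))/2)*9 = (11*(5/4 + (¼)*16 - 3)/2)*9 = (11*(5/4 + 4 - 3)/2)*9 = ((11/2)*(9/4))*9 = (99/8)*9 = 891/8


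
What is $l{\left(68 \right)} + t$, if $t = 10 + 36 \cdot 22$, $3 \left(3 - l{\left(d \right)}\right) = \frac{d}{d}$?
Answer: $\frac{2414}{3} \approx 804.67$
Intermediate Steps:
$l{\left(d \right)} = \frac{8}{3}$ ($l{\left(d \right)} = 3 - \frac{d \frac{1}{d}}{3} = 3 - \frac{1}{3} = \frac{8}{3}$)
$t = 802$ ($t = 10 + 792 = 802$)
$l{\left(68 \right)} + t = \frac{8}{3} + 802 = \frac{2414}{3}$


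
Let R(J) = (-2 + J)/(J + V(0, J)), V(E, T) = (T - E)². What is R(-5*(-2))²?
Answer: 16/3025 ≈ 0.0052893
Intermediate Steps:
R(J) = (-2 + J)/(J + J²) (R(J) = (-2 + J)/(J + (0 - J)²) = (-2 + J)/(J + (-J)²) = (-2 + J)/(J + J²))
R(-5*(-2))² = ((-2 - 5*(-2))/(((-5*(-2)))*(1 - 5*(-2))))² = ((-2 + 10)/(10*(1 + 10)))² = ((⅒)*8/11)² = ((⅒)*(1/11)*8)² = (4/55)² = 16/3025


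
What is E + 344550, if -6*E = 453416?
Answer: 806942/3 ≈ 2.6898e+5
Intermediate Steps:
E = -226708/3 (E = -⅙*453416 = -226708/3 ≈ -75569.)
E + 344550 = -226708/3 + 344550 = 806942/3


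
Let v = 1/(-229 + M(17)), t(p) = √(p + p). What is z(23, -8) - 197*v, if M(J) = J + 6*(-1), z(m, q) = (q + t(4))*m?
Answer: -39915/218 + 46*√2 ≈ -118.04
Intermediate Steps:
t(p) = √2*√p (t(p) = √(2*p) = √2*√p)
z(m, q) = m*(q + 2*√2) (z(m, q) = (q + √2*√4)*m = (q + √2*2)*m = (q + 2*√2)*m = m*(q + 2*√2))
M(J) = -6 + J (M(J) = J - 6 = -6 + J)
v = -1/218 (v = 1/(-229 + (-6 + 17)) = 1/(-229 + 11) = 1/(-218) = -1/218 ≈ -0.0045872)
z(23, -8) - 197*v = 23*(-8 + 2*√2) - 197*(-1/218) = (-184 + 46*√2) + 197/218 = -39915/218 + 46*√2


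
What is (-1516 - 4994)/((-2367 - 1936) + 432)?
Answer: 930/553 ≈ 1.6817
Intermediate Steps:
(-1516 - 4994)/((-2367 - 1936) + 432) = -6510/(-4303 + 432) = -6510/(-3871) = -6510*(-1/3871) = 930/553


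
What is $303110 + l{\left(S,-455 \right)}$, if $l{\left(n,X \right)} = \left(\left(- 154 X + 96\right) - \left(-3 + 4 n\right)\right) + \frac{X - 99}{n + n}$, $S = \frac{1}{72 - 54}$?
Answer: $\frac{3314635}{9} \approx 3.6829 \cdot 10^{5}$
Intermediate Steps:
$S = \frac{1}{18} \approx 0.055556$
$l{\left(n,X \right)} = 99 - 154 X - 4 n + \frac{-99 + X}{2 n}$ ($l{\left(n,X \right)} = \left(\left(96 - 154 X\right) - \left(-3 + 4 n\right)\right) + \frac{-99 + X}{2 n} = \left(99 - 154 X - 4 n\right) + \left(-99 + X\right) \frac{1}{2 n} = \left(99 - 154 X - 4 n\right) + \frac{-99 + X}{2 n} = 99 - 154 X - 4 n + \frac{-99 + X}{2 n}$)
$303110 + l{\left(S,-455 \right)} = 303110 + \frac{\frac{1}{\frac{1}{18}} \left(-99 - 455 - \frac{-99 + 4 \cdot \frac{1}{18} + 154 \left(-455\right)}{9}\right)}{2} = 303110 + \frac{1}{2} \cdot 18 \left(-99 - 455 - \frac{-99 + \frac{2}{9} - 70070}{9}\right) = 303110 + \frac{1}{2} \cdot 18 \left(-99 - 455 - \frac{1}{9} \left(- \frac{631519}{9}\right)\right) = 303110 + \frac{1}{2} \cdot 18 \left(-99 - 455 + \frac{631519}{81}\right) = 303110 + \frac{1}{2} \cdot 18 \cdot \frac{586645}{81} = 303110 + \frac{586645}{9} = \frac{3314635}{9}$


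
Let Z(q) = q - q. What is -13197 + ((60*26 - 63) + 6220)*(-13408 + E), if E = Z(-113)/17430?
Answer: -103482733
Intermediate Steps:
Z(q) = 0
E = 0 (E = 0/17430 = 0*(1/17430) = 0)
-13197 + ((60*26 - 63) + 6220)*(-13408 + E) = -13197 + ((60*26 - 63) + 6220)*(-13408 + 0) = -13197 + ((1560 - 63) + 6220)*(-13408) = -13197 + (1497 + 6220)*(-13408) = -13197 + 7717*(-13408) = -13197 - 103469536 = -103482733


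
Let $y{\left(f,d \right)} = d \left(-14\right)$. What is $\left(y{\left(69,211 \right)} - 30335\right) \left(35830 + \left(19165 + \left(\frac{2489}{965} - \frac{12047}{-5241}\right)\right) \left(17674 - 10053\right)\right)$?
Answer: $- \frac{24602544691040304751}{5057565} \approx -4.8645 \cdot 10^{12}$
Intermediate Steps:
$y{\left(f,d \right)} = - 14 d$
$\left(y{\left(69,211 \right)} - 30335\right) \left(35830 + \left(19165 + \left(\frac{2489}{965} - \frac{12047}{-5241}\right)\right) \left(17674 - 10053\right)\right) = \left(\left(-14\right) 211 - 30335\right) \left(35830 + \left(19165 + \left(\frac{2489}{965} - \frac{12047}{-5241}\right)\right) \left(17674 - 10053\right)\right) = \left(-2954 - 30335\right) \left(35830 + \left(19165 + \left(2489 \cdot \frac{1}{965} - - \frac{12047}{5241}\right)\right) 7621\right) = - 33289 \left(35830 + \left(19165 + \left(\frac{2489}{965} + \frac{12047}{5241}\right)\right) 7621\right) = - 33289 \left(35830 + \left(19165 + \frac{24670204}{5057565}\right) 7621\right) = - 33289 \left(35830 + \frac{96952903429}{5057565} \cdot 7621\right) = - 33289 \left(35830 + \frac{738878077032409}{5057565}\right) = \left(-33289\right) \frac{739059289586359}{5057565} = - \frac{24602544691040304751}{5057565}$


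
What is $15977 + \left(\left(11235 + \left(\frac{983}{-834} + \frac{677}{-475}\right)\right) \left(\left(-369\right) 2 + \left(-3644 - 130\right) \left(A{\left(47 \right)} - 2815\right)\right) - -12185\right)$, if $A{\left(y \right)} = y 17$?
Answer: $\frac{5641976306763337}{66025} \approx 8.5452 \cdot 10^{10}$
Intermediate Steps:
$A{\left(y \right)} = 17 y$
$15977 + \left(\left(11235 + \left(\frac{983}{-834} + \frac{677}{-475}\right)\right) \left(\left(-369\right) 2 + \left(-3644 - 130\right) \left(A{\left(47 \right)} - 2815\right)\right) - -12185\right) = 15977 - \left(-12185 - \left(11235 + \left(\frac{983}{-834} + \frac{677}{-475}\right)\right) \left(\left(-369\right) 2 + \left(-3644 - 130\right) \left(17 \cdot 47 - 2815\right)\right)\right) = 15977 + \left(\left(11235 + \left(983 \left(- \frac{1}{834}\right) + 677 \left(- \frac{1}{475}\right)\right)\right) \left(-738 - 3774 \left(799 - 2815\right)\right) + 12185\right) = 15977 + \left(\left(11235 - \frac{1031543}{396150}\right) \left(-738 - -7608384\right) + 12185\right) = 15977 + \left(\left(11235 - \frac{1031543}{396150}\right) \left(-738 + 7608384\right) + 12185\right) = 15977 + \left(\frac{4449713707}{396150} \cdot 7607646 + 12185\right) = 15977 + \left(\frac{5641974447367287}{66025} + 12185\right) = 15977 + \frac{5641975251881912}{66025} = \frac{5641976306763337}{66025}$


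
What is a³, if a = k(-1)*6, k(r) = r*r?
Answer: 216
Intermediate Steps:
k(r) = r²
a = 6 (a = (-1)²*6 = 1*6 = 6)
a³ = 6³ = 216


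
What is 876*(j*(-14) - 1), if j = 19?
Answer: -233892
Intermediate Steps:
876*(j*(-14) - 1) = 876*(19*(-14) - 1) = 876*(-266 - 1) = 876*(-267) = -233892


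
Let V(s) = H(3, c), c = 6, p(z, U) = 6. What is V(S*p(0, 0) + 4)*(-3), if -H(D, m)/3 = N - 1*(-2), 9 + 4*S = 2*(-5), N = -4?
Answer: -18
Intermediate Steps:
S = -19/4 (S = -9/4 + (2*(-5))/4 = -9/4 + (1/4)*(-10) = -9/4 - 5/2 = -19/4 ≈ -4.7500)
H(D, m) = 6 (H(D, m) = -3*(-4 - 1*(-2)) = -3*(-4 + 2) = -3*(-2) = 6)
V(s) = 6
V(S*p(0, 0) + 4)*(-3) = 6*(-3) = -18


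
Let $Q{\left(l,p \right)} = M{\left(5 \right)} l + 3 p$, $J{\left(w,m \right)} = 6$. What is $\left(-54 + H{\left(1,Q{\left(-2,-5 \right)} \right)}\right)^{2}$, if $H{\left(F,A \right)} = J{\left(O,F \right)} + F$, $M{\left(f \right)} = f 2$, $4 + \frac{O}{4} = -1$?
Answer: $2209$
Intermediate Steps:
$O = -20$ ($O = -16 + 4 \left(-1\right) = -16 - 4 = -20$)
$M{\left(f \right)} = 2 f$
$Q{\left(l,p \right)} = 3 p + 10 l$ ($Q{\left(l,p \right)} = 2 \cdot 5 l + 3 p = 10 l + 3 p = 3 p + 10 l$)
$H{\left(F,A \right)} = 6 + F$
$\left(-54 + H{\left(1,Q{\left(-2,-5 \right)} \right)}\right)^{2} = \left(-54 + \left(6 + 1\right)\right)^{2} = \left(-54 + 7\right)^{2} = \left(-47\right)^{2} = 2209$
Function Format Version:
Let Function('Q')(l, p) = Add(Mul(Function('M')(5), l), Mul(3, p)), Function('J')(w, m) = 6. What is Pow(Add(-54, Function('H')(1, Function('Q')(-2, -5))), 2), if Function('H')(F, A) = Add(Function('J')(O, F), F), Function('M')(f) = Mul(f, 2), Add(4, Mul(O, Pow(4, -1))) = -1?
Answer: 2209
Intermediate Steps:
O = -20 (O = Add(-16, Mul(4, -1)) = Add(-16, -4) = -20)
Function('M')(f) = Mul(2, f)
Function('Q')(l, p) = Add(Mul(3, p), Mul(10, l)) (Function('Q')(l, p) = Add(Mul(Mul(2, 5), l), Mul(3, p)) = Add(Mul(10, l), Mul(3, p)) = Add(Mul(3, p), Mul(10, l)))
Function('H')(F, A) = Add(6, F)
Pow(Add(-54, Function('H')(1, Function('Q')(-2, -5))), 2) = Pow(Add(-54, Add(6, 1)), 2) = Pow(Add(-54, 7), 2) = Pow(-47, 2) = 2209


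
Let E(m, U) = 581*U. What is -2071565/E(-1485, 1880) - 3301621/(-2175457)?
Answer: -180061198865/475241634392 ≈ -0.37888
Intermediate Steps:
-2071565/E(-1485, 1880) - 3301621/(-2175457) = -2071565/(581*1880) - 3301621/(-2175457) = -2071565/1092280 - 3301621*(-1/2175457) = -2071565*1/1092280 + 3301621/2175457 = -414313/218456 + 3301621/2175457 = -180061198865/475241634392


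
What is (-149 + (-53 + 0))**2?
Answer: 40804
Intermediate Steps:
(-149 + (-53 + 0))**2 = (-149 - 53)**2 = (-202)**2 = 40804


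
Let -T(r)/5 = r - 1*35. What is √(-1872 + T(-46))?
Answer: 3*I*√163 ≈ 38.301*I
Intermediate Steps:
T(r) = 175 - 5*r (T(r) = -5*(r - 1*35) = -5*(r - 35) = -5*(-35 + r) = 175 - 5*r)
√(-1872 + T(-46)) = √(-1872 + (175 - 5*(-46))) = √(-1872 + (175 + 230)) = √(-1872 + 405) = √(-1467) = 3*I*√163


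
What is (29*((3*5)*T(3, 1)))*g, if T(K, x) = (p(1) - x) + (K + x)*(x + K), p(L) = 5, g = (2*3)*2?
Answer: 104400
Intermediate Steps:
g = 12 (g = 6*2 = 12)
T(K, x) = 5 + (K + x)² - x (T(K, x) = (5 - x) + (K + x)*(x + K) = (5 - x) + (K + x)*(K + x) = (5 - x) + (K + x)² = 5 + (K + x)² - x)
(29*((3*5)*T(3, 1)))*g = (29*((3*5)*(5 + (3 + 1)² - 1*1)))*12 = (29*(15*(5 + 4² - 1)))*12 = (29*(15*(5 + 16 - 1)))*12 = (29*(15*20))*12 = (29*300)*12 = 8700*12 = 104400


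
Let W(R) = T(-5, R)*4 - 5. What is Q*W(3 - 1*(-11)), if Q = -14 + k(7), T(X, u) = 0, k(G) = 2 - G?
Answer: 95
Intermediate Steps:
Q = -19 (Q = -14 + (2 - 1*7) = -14 + (2 - 7) = -14 - 5 = -19)
W(R) = -5 (W(R) = 0*4 - 5 = 0 - 5 = -5)
Q*W(3 - 1*(-11)) = -19*(-5) = 95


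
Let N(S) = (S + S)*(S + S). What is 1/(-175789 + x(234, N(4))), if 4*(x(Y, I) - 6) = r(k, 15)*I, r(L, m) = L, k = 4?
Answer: -1/175719 ≈ -5.6909e-6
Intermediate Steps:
N(S) = 4*S² (N(S) = (2*S)*(2*S) = 4*S²)
x(Y, I) = 6 + I (x(Y, I) = 6 + (4*I)/4 = 6 + I)
1/(-175789 + x(234, N(4))) = 1/(-175789 + (6 + 4*4²)) = 1/(-175789 + (6 + 4*16)) = 1/(-175789 + (6 + 64)) = 1/(-175789 + 70) = 1/(-175719) = -1/175719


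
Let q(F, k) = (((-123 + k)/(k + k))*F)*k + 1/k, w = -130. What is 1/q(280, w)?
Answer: -130/4604601 ≈ -2.8233e-5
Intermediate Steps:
q(F, k) = 1/k + F*(-123 + k)/2 (q(F, k) = (((-123 + k)/((2*k)))*F)*k + 1/k = (((-123 + k)*(1/(2*k)))*F)*k + 1/k = (((-123 + k)/(2*k))*F)*k + 1/k = (F*(-123 + k)/(2*k))*k + 1/k = F*(-123 + k)/2 + 1/k = 1/k + F*(-123 + k)/2)
1/q(280, w) = 1/((1/2)*(2 + 280*(-130)*(-123 - 130))/(-130)) = 1/((1/2)*(-1/130)*(2 + 280*(-130)*(-253))) = 1/((1/2)*(-1/130)*(2 + 9209200)) = 1/((1/2)*(-1/130)*9209202) = 1/(-4604601/130) = -130/4604601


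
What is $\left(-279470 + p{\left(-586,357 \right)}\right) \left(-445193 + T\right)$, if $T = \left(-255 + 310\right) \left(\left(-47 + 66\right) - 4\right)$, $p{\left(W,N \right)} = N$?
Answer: $124028885584$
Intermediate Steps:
$T = 825$ ($T = 55 \left(19 - 4\right) = 55 \cdot 15 = 825$)
$\left(-279470 + p{\left(-586,357 \right)}\right) \left(-445193 + T\right) = \left(-279470 + 357\right) \left(-445193 + 825\right) = \left(-279113\right) \left(-444368\right) = 124028885584$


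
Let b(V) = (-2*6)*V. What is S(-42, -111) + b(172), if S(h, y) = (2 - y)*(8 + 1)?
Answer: -1047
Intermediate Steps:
b(V) = -12*V
S(h, y) = 18 - 9*y (S(h, y) = (2 - y)*9 = 18 - 9*y)
S(-42, -111) + b(172) = (18 - 9*(-111)) - 12*172 = (18 + 999) - 2064 = 1017 - 2064 = -1047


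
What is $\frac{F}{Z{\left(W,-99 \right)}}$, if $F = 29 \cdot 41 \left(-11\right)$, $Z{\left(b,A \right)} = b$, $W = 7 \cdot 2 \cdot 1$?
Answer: $- \frac{13079}{14} \approx -934.21$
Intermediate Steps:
$W = 14$ ($W = 14 \cdot 1 = 14$)
$F = -13079$ ($F = 1189 \left(-11\right) = -13079$)
$\frac{F}{Z{\left(W,-99 \right)}} = - \frac{13079}{14}$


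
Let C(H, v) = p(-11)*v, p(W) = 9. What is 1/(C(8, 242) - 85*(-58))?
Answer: 1/7108 ≈ 0.00014069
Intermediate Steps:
C(H, v) = 9*v
1/(C(8, 242) - 85*(-58)) = 1/(9*242 - 85*(-58)) = 1/(2178 + 4930) = 1/7108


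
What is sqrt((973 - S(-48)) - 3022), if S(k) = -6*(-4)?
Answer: I*sqrt(2073) ≈ 45.53*I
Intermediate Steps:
S(k) = 24
sqrt((973 - S(-48)) - 3022) = sqrt((973 - 1*24) - 3022) = sqrt((973 - 24) - 3022) = sqrt(949 - 3022) = sqrt(-2073) = I*sqrt(2073)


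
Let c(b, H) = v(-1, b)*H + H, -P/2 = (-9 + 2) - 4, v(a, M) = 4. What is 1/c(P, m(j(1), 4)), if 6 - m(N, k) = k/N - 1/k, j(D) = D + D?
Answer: 4/85 ≈ 0.047059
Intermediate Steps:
j(D) = 2*D
P = 22 (P = -2*((-9 + 2) - 4) = -2*(-7 - 4) = -2*(-11) = 22)
m(N, k) = 6 + 1/k - k/N (m(N, k) = 6 - (k/N - 1/k) = 6 - (-1/k + k/N) = 6 + (1/k - k/N) = 6 + 1/k - k/N)
c(b, H) = 5*H (c(b, H) = 4*H + H = 5*H)
1/c(P, m(j(1), 4)) = 1/(5*(6 + 1/4 - 1*4/2*1)) = 1/(5*(6 + ¼ - 1*4/2)) = 1/(5*(6 + ¼ - 1*4*½)) = 1/(5*(6 + ¼ - 2)) = 1/(5*(17/4)) = 1/(85/4) = 4/85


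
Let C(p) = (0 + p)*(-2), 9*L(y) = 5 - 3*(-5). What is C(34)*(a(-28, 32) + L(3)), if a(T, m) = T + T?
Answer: 32912/9 ≈ 3656.9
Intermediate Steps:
a(T, m) = 2*T
L(y) = 20/9 (L(y) = (5 - 3*(-5))/9 = (5 + 15)/9 = (⅑)*20 = 20/9)
C(p) = -2*p (C(p) = p*(-2) = -2*p)
C(34)*(a(-28, 32) + L(3)) = (-2*34)*(2*(-28) + 20/9) = -68*(-56 + 20/9) = -68*(-484/9) = 32912/9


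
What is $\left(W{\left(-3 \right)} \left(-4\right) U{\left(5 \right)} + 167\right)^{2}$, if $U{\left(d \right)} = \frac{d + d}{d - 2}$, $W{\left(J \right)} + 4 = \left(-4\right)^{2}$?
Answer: $49$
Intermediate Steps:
$W{\left(J \right)} = 12$ ($W{\left(J \right)} = -4 + \left(-4\right)^{2} = -4 + 16 = 12$)
$U{\left(d \right)} = \frac{2 d}{-2 + d}$
$\left(W{\left(-3 \right)} \left(-4\right) U{\left(5 \right)} + 167\right)^{2} = \left(12 \left(-4\right) 2 \cdot 5 \frac{1}{-2 + 5} + 167\right)^{2} = \left(- 48 \cdot 2 \cdot 5 \cdot \frac{1}{3} + 167\right)^{2} = \left(\left(-48\right) \frac{10}{3} + 167\right)^{2} = \left(-160 + 167\right)^{2} = 7^{2} = 49$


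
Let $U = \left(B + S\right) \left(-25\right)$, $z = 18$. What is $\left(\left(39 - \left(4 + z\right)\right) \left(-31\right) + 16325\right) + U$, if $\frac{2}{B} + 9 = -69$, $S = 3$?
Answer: $\frac{613222}{39} \approx 15724.0$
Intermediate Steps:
$B = - \frac{1}{39}$ ($B = \frac{2}{-9 - 69} = \frac{2}{-78} = 2 \left(- \frac{1}{78}\right) = - \frac{1}{39} \approx -0.025641$)
$U = - \frac{2900}{39}$ ($U = \left(- \frac{1}{39} + 3\right) \left(-25\right) = \frac{116}{39} \left(-25\right) = - \frac{2900}{39} \approx -74.359$)
$\left(\left(39 - \left(4 + z\right)\right) \left(-31\right) + 16325\right) + U = \left(\left(39 - 22\right) \left(-31\right) + 16325\right) - \frac{2900}{39} = \left(17 \left(-31\right) + 16325\right) - \frac{2900}{39} = \left(-527 + 16325\right) - \frac{2900}{39} = 15798 - \frac{2900}{39} = \frac{613222}{39}$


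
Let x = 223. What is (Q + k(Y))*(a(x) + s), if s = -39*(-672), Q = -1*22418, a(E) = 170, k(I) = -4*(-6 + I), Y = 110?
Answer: -602315252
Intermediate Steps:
k(I) = 24 - 4*I
Q = -22418
s = 26208
(Q + k(Y))*(a(x) + s) = (-22418 + (24 - 4*110))*(170 + 26208) = (-22418 + (24 - 440))*26378 = (-22418 - 416)*26378 = -22834*26378 = -602315252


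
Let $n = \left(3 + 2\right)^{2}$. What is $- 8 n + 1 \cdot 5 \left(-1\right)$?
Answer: $-205$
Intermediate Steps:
$n = 25$ ($n = 5^{2} = 25$)
$- 8 n + 1 \cdot 5 \left(-1\right) = \left(-8\right) 25 + 1 \cdot 5 \left(-1\right) = -200 + 5 \left(-1\right) = -200 - 5 = -205$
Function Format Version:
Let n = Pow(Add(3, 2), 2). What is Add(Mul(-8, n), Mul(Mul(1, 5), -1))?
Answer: -205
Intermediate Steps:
n = 25 (n = Pow(5, 2) = 25)
Add(Mul(-8, n), Mul(Mul(1, 5), -1)) = Add(Mul(-8, 25), Mul(Mul(1, 5), -1)) = Add(-200, Mul(5, -1)) = Add(-200, -5) = -205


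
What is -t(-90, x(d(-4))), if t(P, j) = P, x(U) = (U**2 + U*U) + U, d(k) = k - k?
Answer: 90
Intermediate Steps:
d(k) = 0
x(U) = U + 2*U**2 (x(U) = (U**2 + U**2) + U = 2*U**2 + U = U + 2*U**2)
-t(-90, x(d(-4))) = -1*(-90) = 90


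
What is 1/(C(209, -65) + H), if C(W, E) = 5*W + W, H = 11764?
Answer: 1/13018 ≈ 7.6817e-5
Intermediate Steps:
C(W, E) = 6*W
1/(C(209, -65) + H) = 1/(6*209 + 11764) = 1/(1254 + 11764) = 1/13018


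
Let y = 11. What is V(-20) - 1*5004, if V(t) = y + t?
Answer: -5013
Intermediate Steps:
V(t) = 11 + t
V(-20) - 1*5004 = (11 - 20) - 1*5004 = -9 - 5004 = -5013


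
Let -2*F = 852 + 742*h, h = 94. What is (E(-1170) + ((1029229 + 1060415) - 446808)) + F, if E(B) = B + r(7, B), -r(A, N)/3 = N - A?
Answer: 1609897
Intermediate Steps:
r(A, N) = -3*N + 3*A (r(A, N) = -3*(N - A) = -3*N + 3*A)
E(B) = 21 - 2*B (E(B) = B + (-3*B + 3*7) = B + (-3*B + 21) = B + (21 - 3*B) = 21 - 2*B)
F = -35300 (F = -(852 + 742*94)/2 = -(852 + 69748)/2 = -½*70600 = -35300)
(E(-1170) + ((1029229 + 1060415) - 446808)) + F = ((21 - 2*(-1170)) + ((1029229 + 1060415) - 446808)) - 35300 = ((21 + 2340) + (2089644 - 446808)) - 35300 = (2361 + 1642836) - 35300 = 1645197 - 35300 = 1609897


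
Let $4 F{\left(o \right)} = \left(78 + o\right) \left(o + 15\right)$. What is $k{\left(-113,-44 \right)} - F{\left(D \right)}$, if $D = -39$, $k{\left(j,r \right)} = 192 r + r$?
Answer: $-8258$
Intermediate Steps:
$k{\left(j,r \right)} = 193 r$
$F{\left(o \right)} = \frac{\left(15 + o\right) \left(78 + o\right)}{4}$ ($F{\left(o \right)} = \frac{\left(78 + o\right) \left(o + 15\right)}{4} = \frac{\left(78 + o\right) \left(15 + o\right)}{4} = \frac{\left(15 + o\right) \left(78 + o\right)}{4}$)
$k{\left(-113,-44 \right)} - F{\left(D \right)} = 193 \left(-44\right) - \left(\frac{585}{2} + \frac{\left(-39\right)^{2}}{4} + \frac{93}{4} \left(-39\right)\right) = -8492 - \left(\frac{585}{2} + \frac{1}{4} \cdot 1521 - \frac{3627}{4}\right) = -8492 - \left(\frac{585}{2} + \frac{1521}{4} - \frac{3627}{4}\right) = -8492 - -234 = -8492 + 234 = -8258$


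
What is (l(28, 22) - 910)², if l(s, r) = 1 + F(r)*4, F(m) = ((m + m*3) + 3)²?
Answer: 1037806225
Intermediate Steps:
F(m) = (3 + 4*m)² (F(m) = ((m + 3*m) + 3)² = (4*m + 3)² = (3 + 4*m)²)
l(s, r) = 1 + 4*(3 + 4*r)² (l(s, r) = 1 + (3 + 4*r)²*4 = 1 + 4*(3 + 4*r)²)
(l(28, 22) - 910)² = ((1 + 4*(3 + 4*22)²) - 910)² = ((1 + 4*(3 + 88)²) - 910)² = ((1 + 4*91²) - 910)² = ((1 + 4*8281) - 910)² = ((1 + 33124) - 910)² = (33125 - 910)² = 32215² = 1037806225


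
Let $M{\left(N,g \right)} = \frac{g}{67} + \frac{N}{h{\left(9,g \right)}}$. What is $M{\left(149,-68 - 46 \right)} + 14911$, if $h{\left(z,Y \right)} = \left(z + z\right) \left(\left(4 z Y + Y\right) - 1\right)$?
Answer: $\frac{75860200483}{5088114} \approx 14909.0$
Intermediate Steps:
$h{\left(z,Y \right)} = 2 z \left(-1 + Y + 4 Y z\right)$ ($h{\left(z,Y \right)} = 2 z \left(\left(4 Y z + Y\right) - 1\right) = 2 z \left(\left(Y + 4 Y z\right) - 1\right) = 2 z \left(-1 + Y + 4 Y z\right)$)
$M{\left(N,g \right)} = \frac{g}{67} + \frac{N}{-18 + 666 g}$ ($M{\left(N,g \right)} = \frac{g}{67} + \frac{N}{2 \cdot 9 \left(-1 + g + 4 g 9\right)} = g \frac{1}{67} + \frac{N}{2 \cdot 9 \left(-1 + g + 36 g\right)} = \frac{g}{67} + \frac{N}{2 \cdot 9 \left(-1 + 37 g\right)} = \frac{g}{67} + \frac{N}{-18 + 666 g}$)
$M{\left(149,-68 - 46 \right)} + 14911 = \frac{67 \cdot 149 + 18 \left(-68 - 46\right) \left(-1 + 37 \left(-68 - 46\right)\right)}{1206 \left(-1 + 37 \left(-68 - 46\right)\right)} + 14911 = \frac{9983 + 18 \left(-68 - 46\right) \left(-1 + 37 \left(-68 - 46\right)\right)}{1206 \left(-1 + 37 \left(-68 - 46\right)\right)} + 14911 = \frac{9983 + 18 \left(-114\right) \left(-1 + 37 \left(-114\right)\right)}{1206 \left(-1 + 37 \left(-114\right)\right)} + 14911 = \frac{9983 + 18 \left(-114\right) \left(-1 - 4218\right)}{1206 \left(-1 - 4218\right)} + 14911 = \frac{9983 + 18 \left(-114\right) \left(-4219\right)}{1206 \left(-4219\right)} + 14911 = \frac{1}{1206} \left(- \frac{1}{4219}\right) \left(9983 + 8657388\right) + 14911 = \frac{1}{1206} \left(- \frac{1}{4219}\right) 8667371 + 14911 = - \frac{8667371}{5088114} + 14911 = \frac{75860200483}{5088114}$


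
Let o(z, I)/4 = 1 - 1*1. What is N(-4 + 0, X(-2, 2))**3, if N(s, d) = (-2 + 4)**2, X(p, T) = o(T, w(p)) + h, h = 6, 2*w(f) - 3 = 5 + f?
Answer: 64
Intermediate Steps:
w(f) = 4 + f/2 (w(f) = 3/2 + (5 + f)/2 = 3/2 + (5/2 + f/2) = 4 + f/2)
o(z, I) = 0 (o(z, I) = 4*(1 - 1*1) = 4*(1 - 1) = 4*0 = 0)
X(p, T) = 6 (X(p, T) = 0 + 6 = 6)
N(s, d) = 4 (N(s, d) = 2**2 = 4)
N(-4 + 0, X(-2, 2))**3 = 4**3 = 64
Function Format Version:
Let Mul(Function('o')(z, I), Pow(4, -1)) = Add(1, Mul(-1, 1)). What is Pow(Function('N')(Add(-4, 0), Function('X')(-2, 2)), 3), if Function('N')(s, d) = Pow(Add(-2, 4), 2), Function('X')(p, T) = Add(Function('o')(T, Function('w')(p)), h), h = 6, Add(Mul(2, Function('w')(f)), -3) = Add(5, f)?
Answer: 64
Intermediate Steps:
Function('w')(f) = Add(4, Mul(Rational(1, 2), f)) (Function('w')(f) = Add(Rational(3, 2), Mul(Rational(1, 2), Add(5, f))) = Add(Rational(3, 2), Add(Rational(5, 2), Mul(Rational(1, 2), f))) = Add(4, Mul(Rational(1, 2), f)))
Function('o')(z, I) = 0 (Function('o')(z, I) = Mul(4, Add(1, Mul(-1, 1))) = Mul(4, Add(1, -1)) = Mul(4, 0) = 0)
Function('X')(p, T) = 6 (Function('X')(p, T) = Add(0, 6) = 6)
Function('N')(s, d) = 4 (Function('N')(s, d) = Pow(2, 2) = 4)
Pow(Function('N')(Add(-4, 0), Function('X')(-2, 2)), 3) = Pow(4, 3) = 64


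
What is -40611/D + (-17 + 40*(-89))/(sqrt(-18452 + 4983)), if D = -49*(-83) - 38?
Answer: -13537/1343 + 3577*I*sqrt(13469)/13469 ≈ -10.08 + 30.821*I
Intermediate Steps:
D = 4029 (D = 4067 - 38 = 4029)
-40611/D + (-17 + 40*(-89))/(sqrt(-18452 + 4983)) = -40611/4029 + (-17 + 40*(-89))/(sqrt(-18452 + 4983)) = -40611*1/4029 + (-17 - 3560)/(sqrt(-13469)) = -13537/1343 - 3577*(-I*sqrt(13469)/13469) = -13537/1343 - (-3577)*I*sqrt(13469)/13469 = -13537/1343 + 3577*I*sqrt(13469)/13469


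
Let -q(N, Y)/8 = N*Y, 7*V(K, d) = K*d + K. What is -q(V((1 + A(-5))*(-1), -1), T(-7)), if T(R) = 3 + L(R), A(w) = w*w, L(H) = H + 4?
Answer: 0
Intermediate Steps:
L(H) = 4 + H
A(w) = w²
T(R) = 7 + R (T(R) = 3 + (4 + R) = 7 + R)
V(K, d) = K/7 + K*d/7 (V(K, d) = (K*d + K)/7 = (K + K*d)/7 = K/7 + K*d/7)
q(N, Y) = -8*N*Y
-q(V((1 + A(-5))*(-1), -1), T(-7)) = -(-8)*((1 + (-5)²)*(-1))*(1 - 1)/7*(7 - 7) = -(-8)*(⅐)*((1 + 25)*(-1))*0*0 = -(-8)*(⅐)*(26*(-1))*0*0 = -(-8)*(⅐)*(-26)*0*0 = -(-8)*0*0 = -1*0 = 0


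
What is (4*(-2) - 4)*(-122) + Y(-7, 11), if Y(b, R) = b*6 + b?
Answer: 1415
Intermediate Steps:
Y(b, R) = 7*b (Y(b, R) = 6*b + b = 7*b)
(4*(-2) - 4)*(-122) + Y(-7, 11) = (4*(-2) - 4)*(-122) + 7*(-7) = (-8 - 4)*(-122) - 49 = -12*(-122) - 49 = 1464 - 49 = 1415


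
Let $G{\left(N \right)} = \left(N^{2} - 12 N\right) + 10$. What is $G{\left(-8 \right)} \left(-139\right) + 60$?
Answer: $-23570$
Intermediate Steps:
$G{\left(N \right)} = 10 + N^{2} - 12 N$
$G{\left(-8 \right)} \left(-139\right) + 60 = \left(10 + \left(-8\right)^{2} - -96\right) \left(-139\right) + 60 = \left(10 + 64 + 96\right) \left(-139\right) + 60 = 170 \left(-139\right) + 60 = -23630 + 60 = -23570$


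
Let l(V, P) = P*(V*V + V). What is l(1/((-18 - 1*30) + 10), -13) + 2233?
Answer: 3224933/1444 ≈ 2233.3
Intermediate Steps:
l(V, P) = P*(V + V²) (l(V, P) = P*(V² + V) = P*(V + V²))
l(1/((-18 - 1*30) + 10), -13) + 2233 = -13*(1 + 1/((-18 - 1*30) + 10))/((-18 - 1*30) + 10) + 2233 = -13*(1 + 1/((-18 - 30) + 10))/((-18 - 30) + 10) + 2233 = -13*(1 + 1/(-48 + 10))/(-48 + 10) + 2233 = -13*(1 + 1/(-38))/(-38) + 2233 = -13*(-1/38)*(1 - 1/38) + 2233 = -13*(-1/38)*37/38 + 2233 = 481/1444 + 2233 = 3224933/1444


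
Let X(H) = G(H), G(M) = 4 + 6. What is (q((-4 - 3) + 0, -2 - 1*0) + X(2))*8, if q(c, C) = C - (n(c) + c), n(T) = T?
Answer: 176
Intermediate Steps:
G(M) = 10
X(H) = 10
q(c, C) = C - 2*c (q(c, C) = C - (c + c) = C - 2*c)
(q((-4 - 3) + 0, -2 - 1*0) + X(2))*8 = (((-2 - 1*0) - 2*((-4 - 3) + 0)) + 10)*8 = (((-2 + 0) - 2*(-7 + 0)) + 10)*8 = ((-2 - 2*(-7)) + 10)*8 = ((-2 + 14) + 10)*8 = (12 + 10)*8 = 22*8 = 176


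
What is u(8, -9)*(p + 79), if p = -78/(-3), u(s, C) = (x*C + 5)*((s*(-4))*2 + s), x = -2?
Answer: -135240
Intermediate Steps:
u(s, C) = -7*s*(5 - 2*C) (u(s, C) = (-2*C + 5)*((s*(-4))*2 + s) = (5 - 2*C)*(-4*s*2 + s) = (5 - 2*C)*(-8*s + s) = (5 - 2*C)*(-7*s) = -7*s*(5 - 2*C))
p = 26 (p = -78*(-⅓) = 26)
u(8, -9)*(p + 79) = (7*8*(-5 + 2*(-9)))*(26 + 79) = (7*8*(-5 - 18))*105 = (7*8*(-23))*105 = -1288*105 = -135240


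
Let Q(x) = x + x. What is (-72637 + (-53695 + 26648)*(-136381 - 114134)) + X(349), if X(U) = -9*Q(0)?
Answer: 6775606568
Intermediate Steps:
Q(x) = 2*x
X(U) = 0 (X(U) = -18*0 = -9*0 = 0)
(-72637 + (-53695 + 26648)*(-136381 - 114134)) + X(349) = (-72637 + (-53695 + 26648)*(-136381 - 114134)) + 0 = (-72637 - 27047*(-250515)) + 0 = (-72637 + 6775679205) + 0 = 6775606568 + 0 = 6775606568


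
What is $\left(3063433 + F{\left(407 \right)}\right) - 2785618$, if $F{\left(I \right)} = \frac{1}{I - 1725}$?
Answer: $\frac{366160169}{1318} \approx 2.7782 \cdot 10^{5}$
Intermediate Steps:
$F{\left(I \right)} = \frac{1}{-1725 + I}$
$\left(3063433 + F{\left(407 \right)}\right) - 2785618 = \left(3063433 + \frac{1}{-1725 + 407}\right) - 2785618 = \left(3063433 + \frac{1}{-1318}\right) - 2785618 = \left(3063433 - \frac{1}{1318}\right) - 2785618 = \frac{4037604693}{1318} - 2785618 = \frac{366160169}{1318}$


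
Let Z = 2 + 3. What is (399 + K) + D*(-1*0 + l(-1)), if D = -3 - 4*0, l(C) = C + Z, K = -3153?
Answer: -2766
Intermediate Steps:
Z = 5
l(C) = 5 + C (l(C) = C + 5 = 5 + C)
D = -3 (D = -3 + 0 = -3)
(399 + K) + D*(-1*0 + l(-1)) = (399 - 3153) - 3*(-1*0 + (5 - 1)) = -2754 - 3*(0 + 4) = -2754 - 3*4 = -2754 - 12 = -2766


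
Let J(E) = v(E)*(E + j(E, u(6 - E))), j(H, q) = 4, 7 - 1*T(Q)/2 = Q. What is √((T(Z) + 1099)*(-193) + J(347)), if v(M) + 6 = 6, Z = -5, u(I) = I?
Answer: I*√216739 ≈ 465.55*I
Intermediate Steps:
T(Q) = 14 - 2*Q
v(M) = 0 (v(M) = -6 + 6 = 0)
J(E) = 0 (J(E) = 0*(E + 4) = 0*(4 + E) = 0)
√((T(Z) + 1099)*(-193) + J(347)) = √(((14 - 2*(-5)) + 1099)*(-193) + 0) = √(((14 + 10) + 1099)*(-193) + 0) = √((24 + 1099)*(-193) + 0) = √(1123*(-193) + 0) = √(-216739 + 0) = √(-216739) = I*√216739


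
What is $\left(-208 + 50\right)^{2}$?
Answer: $24964$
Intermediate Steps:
$\left(-208 + 50\right)^{2} = \left(-158\right)^{2} = 24964$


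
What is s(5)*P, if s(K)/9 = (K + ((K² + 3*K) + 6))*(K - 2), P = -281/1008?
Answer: -42993/112 ≈ -383.87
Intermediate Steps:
P = -281/1008 (P = -281*1/1008 = -281/1008 ≈ -0.27877)
s(K) = 9*(-2 + K)*(6 + K² + 4*K) (s(K) = 9*((K + ((K² + 3*K) + 6))*(K - 2)) = 9*((K + (6 + K² + 3*K))*(-2 + K)) = 9*((6 + K² + 4*K)*(-2 + K)) = 9*((-2 + K)*(6 + K² + 4*K)) = 9*(-2 + K)*(6 + K² + 4*K))
s(5)*P = (-108 - 18*5 + 9*5³ + 18*5²)*(-281/1008) = (-108 - 90 + 9*125 + 18*25)*(-281/1008) = (-108 - 90 + 1125 + 450)*(-281/1008) = 1377*(-281/1008) = -42993/112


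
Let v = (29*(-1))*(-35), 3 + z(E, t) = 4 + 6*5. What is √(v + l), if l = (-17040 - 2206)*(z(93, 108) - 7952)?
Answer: √152448581 ≈ 12347.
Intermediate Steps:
z(E, t) = 31 (z(E, t) = -3 + (4 + 6*5) = -3 + (4 + 30) = -3 + 34 = 31)
v = 1015 (v = -29*(-35) = 1015)
l = 152447566 (l = (-17040 - 2206)*(31 - 7952) = -19246*(-7921) = 152447566)
√(v + l) = √(1015 + 152447566) = √152448581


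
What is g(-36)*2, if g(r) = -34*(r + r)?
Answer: 4896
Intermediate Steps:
g(r) = -68*r
g(-36)*2 = -68*(-36)*2 = 2448*2 = 4896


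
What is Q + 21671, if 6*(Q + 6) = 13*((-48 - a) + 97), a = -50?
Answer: 43759/2 ≈ 21880.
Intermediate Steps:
Q = 417/2 (Q = -6 + (13*((-48 - 1*(-50)) + 97))/6 = -6 + (13*((-48 + 50) + 97))/6 = -6 + (13*(2 + 97))/6 = -6 + (13*99)/6 = -6 + (1/6)*1287 = -6 + 429/2 = 417/2 ≈ 208.50)
Q + 21671 = 417/2 + 21671 = 43759/2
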